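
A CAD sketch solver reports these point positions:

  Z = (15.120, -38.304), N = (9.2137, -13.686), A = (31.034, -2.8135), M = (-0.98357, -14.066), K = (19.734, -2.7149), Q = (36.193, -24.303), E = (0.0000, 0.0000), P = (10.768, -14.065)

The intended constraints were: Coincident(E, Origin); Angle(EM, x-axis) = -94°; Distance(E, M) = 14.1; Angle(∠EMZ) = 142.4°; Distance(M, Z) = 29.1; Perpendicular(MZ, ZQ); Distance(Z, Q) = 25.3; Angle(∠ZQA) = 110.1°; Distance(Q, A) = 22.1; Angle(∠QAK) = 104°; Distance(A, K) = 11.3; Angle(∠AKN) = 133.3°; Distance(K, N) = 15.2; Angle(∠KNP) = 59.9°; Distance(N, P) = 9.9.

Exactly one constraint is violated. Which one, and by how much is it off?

Distance(N, P) = 9.9 — off by 8.30.

E = (0.00, 0.00) ✓; EM at -94.00° ✓; |EM| = 14.10 ✓; ∠EMZ = 142.4° ✓; |MZ| = 29.10 ✓; ∠(MZ, ZQ) = 90.00° ✓; |ZQ| = 25.30 ✓; ∠ZQA = 110.1° ✓; |QA| = 22.10 ✓; ∠QAK = 104.0° ✓; |AK| = 11.30 ✓; ∠AKN = 133.3° ✓; |KN| = 15.20 ✓; ∠KNP = 59.91° ✓; |NP| = 1.600 ✗.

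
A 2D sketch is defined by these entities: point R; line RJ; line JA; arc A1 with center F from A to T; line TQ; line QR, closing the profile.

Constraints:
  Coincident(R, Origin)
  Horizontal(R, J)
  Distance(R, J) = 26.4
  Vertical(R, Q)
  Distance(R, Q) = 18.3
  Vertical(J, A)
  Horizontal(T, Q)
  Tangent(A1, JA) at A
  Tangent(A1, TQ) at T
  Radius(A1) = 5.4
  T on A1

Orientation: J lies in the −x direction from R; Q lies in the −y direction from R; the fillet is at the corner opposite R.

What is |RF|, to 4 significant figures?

24.65

R is at the origin; RJ is horizontal with |RJ| = 26.4 and J on the −x side, so J = (-26.40, 0.000). R and Q share the same x with |RQ| = 18.3 and Q on the −y side, so Q = (0.000, -18.30). The virtual corner opposite R is at (-26.40, -18.30). Tangency of A1 to JA means the radius FA is perpendicular to JA and the tangent condition forces FT to be normal to TQ, with radius 5.4, so the center F sits 5.4 in from both sides at F = (-21.00, -12.90). Then |RF| = |F − R| = 24.65.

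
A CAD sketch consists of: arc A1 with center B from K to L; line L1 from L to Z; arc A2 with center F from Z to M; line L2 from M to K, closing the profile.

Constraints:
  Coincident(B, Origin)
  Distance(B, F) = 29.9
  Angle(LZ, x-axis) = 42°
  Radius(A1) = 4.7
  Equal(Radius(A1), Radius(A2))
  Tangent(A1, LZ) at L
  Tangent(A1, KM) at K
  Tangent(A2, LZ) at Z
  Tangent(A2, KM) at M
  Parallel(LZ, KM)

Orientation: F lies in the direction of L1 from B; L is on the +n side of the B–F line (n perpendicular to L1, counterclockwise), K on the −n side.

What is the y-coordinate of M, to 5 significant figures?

16.514

The slot axis is L1's direction at 42.0°, so u = (cos 42.0°, sin 42.0°) = (0.74314, 0.66913) and n = (−sin 42.0°, cos 42.0°) = (-0.66913, 0.74314). B is at the origin and F lies 29.9 along u from B, so F = 29.9·u = (22.220, 20.007). Tangency of A1 to both parallel lines with radius 4.7 puts L and K at B ± 4.7·n: L = (-3.1449, 3.4928), K = (3.1449, -3.4928). Equal radii place Z and M the same way about F: Z = F + 4.7·n = (19.075, 23.500), M = F − 4.7·n = (25.365, 16.514). So M.y = 16.514.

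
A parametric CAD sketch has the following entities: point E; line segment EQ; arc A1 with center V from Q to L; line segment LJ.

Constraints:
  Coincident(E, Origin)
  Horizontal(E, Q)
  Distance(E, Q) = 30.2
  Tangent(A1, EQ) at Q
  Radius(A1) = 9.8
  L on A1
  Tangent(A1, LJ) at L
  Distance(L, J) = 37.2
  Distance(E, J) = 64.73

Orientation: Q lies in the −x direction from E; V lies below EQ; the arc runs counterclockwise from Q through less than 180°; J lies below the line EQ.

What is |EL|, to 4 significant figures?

40.57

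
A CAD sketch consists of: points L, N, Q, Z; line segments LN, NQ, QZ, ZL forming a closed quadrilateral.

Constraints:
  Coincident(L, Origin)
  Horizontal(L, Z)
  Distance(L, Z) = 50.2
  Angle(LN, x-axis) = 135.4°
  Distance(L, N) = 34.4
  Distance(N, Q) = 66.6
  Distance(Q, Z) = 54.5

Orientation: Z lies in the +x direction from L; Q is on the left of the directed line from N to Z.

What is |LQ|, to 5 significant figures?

63.557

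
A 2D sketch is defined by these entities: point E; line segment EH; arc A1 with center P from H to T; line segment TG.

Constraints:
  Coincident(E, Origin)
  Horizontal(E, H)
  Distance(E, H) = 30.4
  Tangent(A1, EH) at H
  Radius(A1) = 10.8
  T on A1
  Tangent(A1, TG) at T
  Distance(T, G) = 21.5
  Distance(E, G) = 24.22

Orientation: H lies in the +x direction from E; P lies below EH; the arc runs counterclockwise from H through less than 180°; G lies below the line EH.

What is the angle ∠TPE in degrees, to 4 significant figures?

15.05°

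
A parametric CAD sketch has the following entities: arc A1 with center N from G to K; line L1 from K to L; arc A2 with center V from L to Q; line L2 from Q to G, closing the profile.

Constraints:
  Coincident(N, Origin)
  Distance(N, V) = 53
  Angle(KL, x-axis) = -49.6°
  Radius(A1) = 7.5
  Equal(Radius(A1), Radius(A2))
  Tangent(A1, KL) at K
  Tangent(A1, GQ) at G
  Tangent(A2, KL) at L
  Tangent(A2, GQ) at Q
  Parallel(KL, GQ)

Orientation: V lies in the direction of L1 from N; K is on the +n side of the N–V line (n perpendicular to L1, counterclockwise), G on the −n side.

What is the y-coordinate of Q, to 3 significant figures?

-45.2

The slot axis is L1's direction at -49.6°, so u = (cos -49.6°, sin -49.6°) = (0.648, -0.762) and n = (−sin -49.6°, cos -49.6°) = (0.762, 0.648). N is at the origin and V lies 53.0 along u from N, so V = 53.0·u = (34.4, -40.4). Tangency of A1 to both parallel lines with radius 7.5 puts K and G at N ± 7.5·n: K = (5.71, 4.86), G = (-5.71, -4.86). Equal radii place L and Q the same way about V: L = V + 7.5·n = (40.1, -35.5), Q = V − 7.5·n = (28.6, -45.2). So Q.y = -45.2.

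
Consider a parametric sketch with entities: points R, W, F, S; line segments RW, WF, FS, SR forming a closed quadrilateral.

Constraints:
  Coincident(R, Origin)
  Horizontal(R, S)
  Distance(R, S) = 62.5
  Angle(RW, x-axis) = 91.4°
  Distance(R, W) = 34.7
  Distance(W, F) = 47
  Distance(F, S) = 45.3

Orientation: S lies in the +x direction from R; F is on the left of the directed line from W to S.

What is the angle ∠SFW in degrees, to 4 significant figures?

103.0°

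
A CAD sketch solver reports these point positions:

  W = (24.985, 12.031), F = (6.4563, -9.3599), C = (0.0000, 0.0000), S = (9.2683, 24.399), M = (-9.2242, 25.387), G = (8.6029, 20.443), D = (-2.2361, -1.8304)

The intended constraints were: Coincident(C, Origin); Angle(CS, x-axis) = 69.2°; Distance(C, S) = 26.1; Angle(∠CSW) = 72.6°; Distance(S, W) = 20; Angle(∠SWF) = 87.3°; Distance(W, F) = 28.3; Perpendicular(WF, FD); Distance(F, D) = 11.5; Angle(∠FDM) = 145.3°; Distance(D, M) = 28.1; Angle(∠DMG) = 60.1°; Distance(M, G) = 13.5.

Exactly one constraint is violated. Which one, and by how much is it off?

Distance(M, G) = 13.5 — off by 5.00.

C = (0.00, 0.00) ✓; CS at 69.20° ✓; |CS| = 26.10 ✓; ∠CSW = 72.60° ✓; |SW| = 20.00 ✓; ∠SWF = 87.30° ✓; |WF| = 28.30 ✓; ∠(WF, FD) = 90.00° ✓; |FD| = 11.50 ✓; ∠FDM = 145.3° ✓; |DM| = 28.10 ✓; ∠DMG = 60.10° ✓; |MG| = 18.50 ✗.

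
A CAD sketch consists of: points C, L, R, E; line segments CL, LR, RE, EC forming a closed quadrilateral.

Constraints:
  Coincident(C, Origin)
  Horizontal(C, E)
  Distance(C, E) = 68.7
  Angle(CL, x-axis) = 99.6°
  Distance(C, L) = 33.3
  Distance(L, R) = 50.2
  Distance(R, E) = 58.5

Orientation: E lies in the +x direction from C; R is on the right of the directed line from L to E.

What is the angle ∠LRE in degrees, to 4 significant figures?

96.35°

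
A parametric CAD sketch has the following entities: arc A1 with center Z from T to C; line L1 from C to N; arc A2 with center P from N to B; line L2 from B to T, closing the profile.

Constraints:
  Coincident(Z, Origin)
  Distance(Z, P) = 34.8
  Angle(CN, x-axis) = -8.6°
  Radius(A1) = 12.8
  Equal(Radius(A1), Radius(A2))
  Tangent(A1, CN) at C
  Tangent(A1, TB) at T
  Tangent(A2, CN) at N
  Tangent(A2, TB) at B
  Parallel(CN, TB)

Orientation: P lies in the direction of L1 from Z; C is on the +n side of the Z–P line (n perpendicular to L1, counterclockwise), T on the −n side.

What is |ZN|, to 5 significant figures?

37.079

The slot axis is L1's direction at -8.6°, so u = (cos -8.6°, sin -8.6°) = (0.98876, -0.14954) and n = (−sin -8.6°, cos -8.6°) = (0.14954, 0.98876). Z is at the origin and P lies 34.8 along u from Z, so P = 34.8·u = (34.409, -5.2038). Tangency of A1 to both parallel lines with radius 12.8 puts C and T at Z ± 12.8·n: C = (1.9141, 12.656), T = (-1.9141, -12.656). Equal radii place N and B the same way about P: N = P + 12.8·n = (36.323, 7.4523), B = P − 12.8·n = (32.495, -17.860). Then |ZN| = |N − Z| = 37.079.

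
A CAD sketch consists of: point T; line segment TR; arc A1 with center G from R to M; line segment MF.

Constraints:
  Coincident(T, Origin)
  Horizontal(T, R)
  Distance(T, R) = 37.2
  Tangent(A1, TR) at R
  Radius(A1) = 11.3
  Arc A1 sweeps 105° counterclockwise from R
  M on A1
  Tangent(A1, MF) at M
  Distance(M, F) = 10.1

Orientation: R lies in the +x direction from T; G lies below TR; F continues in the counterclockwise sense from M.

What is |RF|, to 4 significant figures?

25.38

On A1, R sits at bearing 90° from G; a 105° counterclockwise sweep puts M at bearing 195°, so M = G + 11.3·(cos 195°, sin 195°) = (26.29, -14.22). The tangent condition forces GM to be normal to MF, so MF runs along (−sin 195°, cos 195°); with |MF| = 10.1, F = (28.90, -23.98). Then |RF| = |F − R| = 25.38.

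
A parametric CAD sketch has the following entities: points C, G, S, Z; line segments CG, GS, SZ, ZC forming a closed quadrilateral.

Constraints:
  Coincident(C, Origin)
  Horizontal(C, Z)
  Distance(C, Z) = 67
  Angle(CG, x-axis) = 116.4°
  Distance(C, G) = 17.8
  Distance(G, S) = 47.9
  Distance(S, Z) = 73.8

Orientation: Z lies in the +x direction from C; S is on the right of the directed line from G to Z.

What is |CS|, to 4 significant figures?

31.27

Checks: |GS| = 47.90 ✓; |SZ| = 73.80 ✓.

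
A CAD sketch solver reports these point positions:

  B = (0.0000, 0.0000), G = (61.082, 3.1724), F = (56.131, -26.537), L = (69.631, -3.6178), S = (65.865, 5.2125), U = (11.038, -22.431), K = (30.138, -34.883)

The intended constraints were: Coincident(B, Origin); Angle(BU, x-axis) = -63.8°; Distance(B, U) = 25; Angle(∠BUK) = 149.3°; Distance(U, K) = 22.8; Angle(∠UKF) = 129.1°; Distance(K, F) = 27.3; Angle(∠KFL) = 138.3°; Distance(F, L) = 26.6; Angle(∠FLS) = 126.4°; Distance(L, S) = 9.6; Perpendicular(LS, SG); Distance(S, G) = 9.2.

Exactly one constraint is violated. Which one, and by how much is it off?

Distance(S, G) = 9.2 — off by 4.00.

B = (0.00, 0.00) ✓; BU at -63.80° ✓; |BU| = 25.00 ✓; ∠BUK = 149.3° ✓; |UK| = 22.80 ✓; ∠UKF = 129.1° ✓; |KF| = 27.30 ✓; ∠KFL = 138.3° ✓; |FL| = 26.60 ✓; ∠FLS = 126.4° ✓; |LS| = 9.600 ✓; ∠(LS, SG) = 90.00° ✓; |SG| = 5.200 ✗.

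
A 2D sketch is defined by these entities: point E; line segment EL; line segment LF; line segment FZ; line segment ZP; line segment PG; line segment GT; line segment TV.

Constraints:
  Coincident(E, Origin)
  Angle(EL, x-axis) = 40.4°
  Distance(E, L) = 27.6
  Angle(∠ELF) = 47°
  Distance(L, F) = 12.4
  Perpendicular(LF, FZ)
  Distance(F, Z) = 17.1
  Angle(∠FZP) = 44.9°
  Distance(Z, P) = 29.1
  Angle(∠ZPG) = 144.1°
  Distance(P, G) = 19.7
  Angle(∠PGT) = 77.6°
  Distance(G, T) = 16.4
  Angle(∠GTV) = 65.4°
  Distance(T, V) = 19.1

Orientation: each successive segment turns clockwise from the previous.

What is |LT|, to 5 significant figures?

22.592

E is at the origin; EL runs at 40.4° with length 27.6, so L = (21.018, 17.888). ∠ELF = 47.0° gives LF at -92.600° from the x-axis; with |LF| = 12.4, F = (20.456, 5.5009). LF is perpendicular to FZ, so FZ runs at 177.40°; with |FZ| = 17.1, Z = (3.3736, 6.2766). ∠FZP = 44.9° gives ZP at 42.300° from the x-axis; with |ZP| = 29.1, P = (24.897, 25.861). ∠ZPG = 144.1° gives PG at 6.4000° from the x-axis; with |PG| = 19.7, G = (44.474, 28.057). ∠PGT = 77.6° gives GT at -96.000° from the x-axis; with |GT| = 16.4, T = (42.760, 11.747). Then |LT| = |T − L| = 22.592.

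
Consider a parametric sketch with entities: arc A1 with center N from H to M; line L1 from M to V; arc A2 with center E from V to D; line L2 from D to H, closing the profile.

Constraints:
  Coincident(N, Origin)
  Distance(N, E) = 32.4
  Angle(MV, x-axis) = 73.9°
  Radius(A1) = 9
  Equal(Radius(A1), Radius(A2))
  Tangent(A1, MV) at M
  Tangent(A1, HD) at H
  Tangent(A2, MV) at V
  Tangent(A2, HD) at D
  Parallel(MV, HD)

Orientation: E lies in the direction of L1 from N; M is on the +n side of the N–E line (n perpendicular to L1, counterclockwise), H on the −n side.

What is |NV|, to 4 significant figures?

33.63

The slot axis is L1's direction at 73.9°, so u = (cos 73.9°, sin 73.9°) = (0.2773, 0.9608) and n = (−sin 73.9°, cos 73.9°) = (-0.9608, 0.2773). N is at the origin and E lies 32.4 along u from N, so E = 32.4·u = (8.985, 31.13). Tangency of A1 to both parallel lines with radius 9.0 puts M and H at N ± 9.0·n: M = (-8.647, 2.496), H = (8.647, -2.496). Equal radii place V and D the same way about E: V = E + 9.0·n = (0.3380, 33.63), D = E − 9.0·n = (17.63, 28.63). Then |NV| = |V − N| = 33.63.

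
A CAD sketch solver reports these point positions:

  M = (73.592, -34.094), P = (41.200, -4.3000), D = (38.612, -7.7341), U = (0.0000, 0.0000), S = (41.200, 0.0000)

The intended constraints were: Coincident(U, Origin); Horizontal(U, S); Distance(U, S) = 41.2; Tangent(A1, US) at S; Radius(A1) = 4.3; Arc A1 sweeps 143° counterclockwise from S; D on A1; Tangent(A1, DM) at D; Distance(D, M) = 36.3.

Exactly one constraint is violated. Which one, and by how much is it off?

Distance(D, M) = 36.3 — off by 7.50.

U = (0.00, 0.00) ✓; U.y = 0.00, S.y = 0.00 ✓; |US| = 41.20 ✓; ∠(PS, SU) = 90.00° ✓; |PS| = 4.300 ✓; bearing(P→D) − bearing(P→S) = 143.0° ✓; |PD| = 4.300 ✓; ∠(PD, DM) = 90.00° ✓; |DM| = 43.80 ✗.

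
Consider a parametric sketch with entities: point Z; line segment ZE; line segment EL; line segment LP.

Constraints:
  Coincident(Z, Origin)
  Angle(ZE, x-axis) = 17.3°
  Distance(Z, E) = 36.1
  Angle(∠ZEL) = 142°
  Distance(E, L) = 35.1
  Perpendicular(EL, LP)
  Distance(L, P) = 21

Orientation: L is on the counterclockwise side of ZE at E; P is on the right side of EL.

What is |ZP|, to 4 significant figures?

76.85

Z is at the origin; ZE runs at 17.3° with length 36.1, so E = 36.1·(cos 17.3°, sin 17.3°) = (34.47, 10.74). ∠ZEL = 142.0°, so EL runs at 17.3° + (180° − 142.0°) = 55.30° from the x-axis; with |EL| = 35.1, L = E + 35.1·(cos 55.30°, sin 55.30°) = (54.45, 39.59). EL is perpendicular to LP; with |LP| = 21.0 on the right of EL, P = L + 21.0·(0.8221, -0.5693) = (71.71, 27.64). Then |ZP| = |P − Z| = 76.85.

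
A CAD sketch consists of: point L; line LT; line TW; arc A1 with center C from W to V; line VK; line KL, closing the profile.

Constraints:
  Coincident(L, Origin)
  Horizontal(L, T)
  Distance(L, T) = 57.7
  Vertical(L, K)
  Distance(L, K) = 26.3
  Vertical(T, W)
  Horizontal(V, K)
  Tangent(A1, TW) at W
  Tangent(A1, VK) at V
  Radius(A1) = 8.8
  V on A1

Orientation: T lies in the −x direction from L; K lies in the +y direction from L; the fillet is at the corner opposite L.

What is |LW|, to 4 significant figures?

60.30

L is at the origin; L and T share the same y with |LT| = 57.7 and T on the −x side, so T = (-57.70, 0.000). LK is vertical with |LK| = 26.3 and K on the +y side, so K = (0.000, 26.30). The virtual corner opposite L is at (-57.70, 26.30). The tangent condition forces CW to be normal to TW and tangency of A1 to VK means the radius CV is perpendicular to VK, with radius 8.8, so the center C sits 8.8 in from both sides at C = (-48.90, 17.50). That places the tangent points at W = (-57.70, 17.50) on TW and V = (-48.90, 26.30) on VK. Then |LW| = |W − L| = 60.30.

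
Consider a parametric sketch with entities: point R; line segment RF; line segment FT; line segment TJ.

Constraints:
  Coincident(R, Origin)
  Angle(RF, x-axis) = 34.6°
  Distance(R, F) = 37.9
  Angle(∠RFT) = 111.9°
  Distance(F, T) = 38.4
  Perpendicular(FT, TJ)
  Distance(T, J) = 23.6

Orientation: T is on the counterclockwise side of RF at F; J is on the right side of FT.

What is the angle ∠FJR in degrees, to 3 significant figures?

16.6°

∠RFT = 111.9°, so FT runs at 34.6° + (180° − 111.9°) = 103° from the x-axis; with |FT| = 38.4, T = F + 38.4·(cos 103°, sin 103°) = (22.8, 59.0). FT is perpendicular to TJ; with |TJ| = 23.6 on the right of FT, J = T + 23.6·(0.976, 0.220) = (45.8, 64.2). Then cos ∠FJR = JF·JR / (|JF||JR|), giving 16.6°.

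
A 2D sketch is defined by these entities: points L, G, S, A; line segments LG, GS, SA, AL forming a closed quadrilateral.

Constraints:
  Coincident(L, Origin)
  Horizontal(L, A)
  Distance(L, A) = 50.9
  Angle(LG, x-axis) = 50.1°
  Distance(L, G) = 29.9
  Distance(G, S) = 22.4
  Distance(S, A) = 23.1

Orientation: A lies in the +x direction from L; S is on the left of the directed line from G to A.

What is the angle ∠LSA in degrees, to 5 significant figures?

87.050°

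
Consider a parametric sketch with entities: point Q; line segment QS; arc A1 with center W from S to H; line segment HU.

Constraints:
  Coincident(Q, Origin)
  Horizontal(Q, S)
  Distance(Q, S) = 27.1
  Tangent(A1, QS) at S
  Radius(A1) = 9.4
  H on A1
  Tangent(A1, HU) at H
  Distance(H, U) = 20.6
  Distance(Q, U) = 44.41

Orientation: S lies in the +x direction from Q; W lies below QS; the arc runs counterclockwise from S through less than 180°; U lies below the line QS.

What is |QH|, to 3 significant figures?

24.4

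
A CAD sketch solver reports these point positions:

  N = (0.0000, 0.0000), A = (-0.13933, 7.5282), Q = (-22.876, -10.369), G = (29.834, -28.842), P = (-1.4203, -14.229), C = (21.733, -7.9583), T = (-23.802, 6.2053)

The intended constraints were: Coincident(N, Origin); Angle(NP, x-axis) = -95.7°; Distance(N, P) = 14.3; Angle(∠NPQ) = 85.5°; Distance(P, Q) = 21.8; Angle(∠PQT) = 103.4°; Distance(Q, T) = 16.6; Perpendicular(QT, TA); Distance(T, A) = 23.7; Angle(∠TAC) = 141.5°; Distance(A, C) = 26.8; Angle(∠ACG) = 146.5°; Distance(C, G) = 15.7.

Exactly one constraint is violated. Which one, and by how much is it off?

Distance(C, G) = 15.7 — off by 6.70.

N = (0.00, 0.00) ✓; NP at -95.70° ✓; |NP| = 14.30 ✓; ∠NPQ = 85.50° ✓; |PQ| = 21.80 ✓; ∠PQT = 103.4° ✓; |QT| = 16.60 ✓; ∠(QT, TA) = 90.00° ✓; |TA| = 23.70 ✓; ∠TAC = 141.5° ✓; |AC| = 26.80 ✓; ∠ACG = 146.5° ✓; |CG| = 22.40 ✗.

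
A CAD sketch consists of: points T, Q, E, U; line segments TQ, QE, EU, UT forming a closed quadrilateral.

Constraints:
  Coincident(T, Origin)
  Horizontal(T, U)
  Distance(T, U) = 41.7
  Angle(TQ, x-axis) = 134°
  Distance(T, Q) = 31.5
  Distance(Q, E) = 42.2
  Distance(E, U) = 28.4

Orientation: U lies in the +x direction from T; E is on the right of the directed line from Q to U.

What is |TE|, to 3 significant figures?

13.3

Checks: |QE| = 42.20 ✓; |EU| = 28.40 ✓.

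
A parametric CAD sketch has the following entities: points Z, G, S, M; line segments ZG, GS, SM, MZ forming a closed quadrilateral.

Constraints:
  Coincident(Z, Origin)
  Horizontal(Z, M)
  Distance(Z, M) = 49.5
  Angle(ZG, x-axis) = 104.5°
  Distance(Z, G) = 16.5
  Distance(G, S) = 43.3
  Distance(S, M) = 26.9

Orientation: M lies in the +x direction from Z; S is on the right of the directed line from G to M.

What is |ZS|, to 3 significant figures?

30.4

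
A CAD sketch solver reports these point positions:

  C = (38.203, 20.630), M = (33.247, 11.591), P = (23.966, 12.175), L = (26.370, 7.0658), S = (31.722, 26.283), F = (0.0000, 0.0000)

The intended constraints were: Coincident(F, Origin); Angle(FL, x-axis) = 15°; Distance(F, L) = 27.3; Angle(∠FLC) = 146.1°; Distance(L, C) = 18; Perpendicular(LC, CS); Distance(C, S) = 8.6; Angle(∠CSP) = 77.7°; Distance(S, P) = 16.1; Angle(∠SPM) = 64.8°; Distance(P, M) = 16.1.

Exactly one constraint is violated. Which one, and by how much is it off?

Distance(P, M) = 16.1 — off by 6.80.

F = (0.00, 0.00) ✓; FL at 15.00° ✓; |FL| = 27.30 ✓; ∠FLC = 146.1° ✓; |LC| = 18.00 ✓; ∠(LC, CS) = 90.00° ✓; |CS| = 8.600 ✓; ∠CSP = 77.70° ✓; |SP| = 16.10 ✓; ∠SPM = 64.80° ✓; |PM| = 9.299 ✗.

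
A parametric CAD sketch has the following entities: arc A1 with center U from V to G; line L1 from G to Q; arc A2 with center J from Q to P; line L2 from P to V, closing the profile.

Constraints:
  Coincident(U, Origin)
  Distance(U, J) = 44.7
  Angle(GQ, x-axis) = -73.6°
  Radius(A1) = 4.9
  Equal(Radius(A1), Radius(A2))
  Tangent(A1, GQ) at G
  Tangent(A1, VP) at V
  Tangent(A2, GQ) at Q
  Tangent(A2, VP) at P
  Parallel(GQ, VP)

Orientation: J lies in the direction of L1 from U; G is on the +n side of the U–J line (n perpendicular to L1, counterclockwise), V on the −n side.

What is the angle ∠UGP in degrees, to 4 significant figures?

77.63°

The slot axis is L1's direction at -73.6°, so u = (cos -73.6°, sin -73.6°) = (0.2823, -0.9593) and n = (−sin -73.6°, cos -73.6°) = (0.9593, 0.2823). U is at the origin and J lies 44.7 along u from U, so J = 44.7·u = (12.62, -42.88). Tangency of A1 to both parallel lines with radius 4.9 puts G and V at U ± 4.9·n: G = (4.701, 1.383), V = (-4.701, -1.383). Equal radii place Q and P the same way about J: Q = J + 4.9·n = (17.32, -41.50), P = J − 4.9·n = (7.920, -44.26). Then cos ∠UGP = GU·GP / (|GU||GP|), giving 77.63°.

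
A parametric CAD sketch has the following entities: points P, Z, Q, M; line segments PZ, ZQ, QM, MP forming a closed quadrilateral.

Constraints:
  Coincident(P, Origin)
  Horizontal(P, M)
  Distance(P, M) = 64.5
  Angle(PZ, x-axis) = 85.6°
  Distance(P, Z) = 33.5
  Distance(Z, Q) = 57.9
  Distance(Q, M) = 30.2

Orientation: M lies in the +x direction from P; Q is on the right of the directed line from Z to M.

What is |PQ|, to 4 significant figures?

39.43

P is at the origin; PM is horizontal with |PM| = 64.5 and M in +x, so M = (64.5, 0). PZ runs at 85.6° with |PZ| = 33.5, so Z = (2.570, 33.40). Q is determined by |ZQ| = 57.9 and |QM| = 30.2 together: it lies at the intersection of circle(Z, 57.9) and circle(M, 30.2). With |ZM| = 70.36, the foot of the radical line on ZM is 52.52 from Z and the perpendicular offset is √(57.9² − 52.52²) = 24.37. Taking the right-of-ZM solution: Q = (37.23, -12.98).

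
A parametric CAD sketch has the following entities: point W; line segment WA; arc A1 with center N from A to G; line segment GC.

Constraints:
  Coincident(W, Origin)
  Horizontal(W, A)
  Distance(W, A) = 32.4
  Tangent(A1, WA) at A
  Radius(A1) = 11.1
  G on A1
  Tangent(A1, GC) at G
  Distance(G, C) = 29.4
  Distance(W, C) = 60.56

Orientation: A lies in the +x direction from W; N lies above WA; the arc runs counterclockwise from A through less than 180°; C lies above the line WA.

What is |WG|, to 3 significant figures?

44.6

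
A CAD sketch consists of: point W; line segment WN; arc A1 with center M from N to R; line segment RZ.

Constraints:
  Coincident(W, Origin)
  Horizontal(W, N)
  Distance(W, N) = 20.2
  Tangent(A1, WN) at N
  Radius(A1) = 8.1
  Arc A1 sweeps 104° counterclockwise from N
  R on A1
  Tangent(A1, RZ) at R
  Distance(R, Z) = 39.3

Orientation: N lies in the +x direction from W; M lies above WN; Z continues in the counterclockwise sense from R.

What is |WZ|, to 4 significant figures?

51.64

W is at the origin; WN is horizontal with |WN| = 20.2 and N on the +x side, so N = (20.20, 0.000). The tangent condition forces MN to be normal to WN, so M = N + (0, 8.1) = (20.20, 8.100). On A1, N sits at bearing -90° from M; a 104° counterclockwise sweep puts R at bearing 14°, so R = M + 8.1·(cos 14°, sin 14°) = (28.06, 10.06). The tangent condition forces MR to be normal to RZ, so RZ runs along (−sin 14°, cos 14°); with |RZ| = 39.3, Z = (18.55, 48.19). Then |WZ| = |Z − W| = 51.64.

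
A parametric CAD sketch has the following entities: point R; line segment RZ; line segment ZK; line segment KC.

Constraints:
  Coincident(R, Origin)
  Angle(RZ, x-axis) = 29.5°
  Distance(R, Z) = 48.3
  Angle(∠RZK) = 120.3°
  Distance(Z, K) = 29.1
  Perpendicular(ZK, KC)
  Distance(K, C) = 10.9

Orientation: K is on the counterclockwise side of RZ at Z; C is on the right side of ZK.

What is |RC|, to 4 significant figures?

75.01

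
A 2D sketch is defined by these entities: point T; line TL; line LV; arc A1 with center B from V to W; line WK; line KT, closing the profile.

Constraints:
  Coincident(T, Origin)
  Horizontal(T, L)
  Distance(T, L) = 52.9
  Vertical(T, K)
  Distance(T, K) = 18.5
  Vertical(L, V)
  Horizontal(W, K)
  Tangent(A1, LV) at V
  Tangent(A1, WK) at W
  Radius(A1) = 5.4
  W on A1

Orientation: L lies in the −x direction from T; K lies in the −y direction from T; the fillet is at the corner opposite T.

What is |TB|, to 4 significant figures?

49.27

TK is vertical with |TK| = 18.5 and K on the −y side, so K = (0.000, -18.50). The virtual corner opposite T is at (-52.90, -18.50). A1 meets LV tangentially, so BV is at right angles to LV and A1 meets WK tangentially, so BW is at right angles to WK, with radius 5.4, so the center B sits 5.4 in from both sides at B = (-47.50, -13.10). Then |TB| = |B − T| = 49.27.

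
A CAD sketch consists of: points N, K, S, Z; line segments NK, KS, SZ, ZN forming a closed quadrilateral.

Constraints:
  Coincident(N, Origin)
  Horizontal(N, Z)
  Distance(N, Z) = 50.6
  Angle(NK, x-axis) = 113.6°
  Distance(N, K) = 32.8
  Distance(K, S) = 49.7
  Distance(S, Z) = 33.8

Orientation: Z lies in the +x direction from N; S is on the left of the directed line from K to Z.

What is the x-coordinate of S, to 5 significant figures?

36.564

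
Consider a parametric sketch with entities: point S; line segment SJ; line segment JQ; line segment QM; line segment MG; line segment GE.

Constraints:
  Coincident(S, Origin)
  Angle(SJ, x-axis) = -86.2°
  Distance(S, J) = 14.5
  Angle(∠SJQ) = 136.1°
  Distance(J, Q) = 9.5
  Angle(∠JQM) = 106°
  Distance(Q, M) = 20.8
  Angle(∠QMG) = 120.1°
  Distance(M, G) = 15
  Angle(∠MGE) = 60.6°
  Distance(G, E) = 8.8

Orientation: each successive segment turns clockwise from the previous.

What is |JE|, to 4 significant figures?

22.49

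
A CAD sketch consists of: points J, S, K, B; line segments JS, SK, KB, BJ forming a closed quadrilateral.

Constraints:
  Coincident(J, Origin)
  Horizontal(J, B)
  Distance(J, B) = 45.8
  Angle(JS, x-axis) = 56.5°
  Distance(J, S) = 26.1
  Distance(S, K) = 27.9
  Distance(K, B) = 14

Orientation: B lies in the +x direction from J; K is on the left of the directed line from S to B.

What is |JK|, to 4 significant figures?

42.99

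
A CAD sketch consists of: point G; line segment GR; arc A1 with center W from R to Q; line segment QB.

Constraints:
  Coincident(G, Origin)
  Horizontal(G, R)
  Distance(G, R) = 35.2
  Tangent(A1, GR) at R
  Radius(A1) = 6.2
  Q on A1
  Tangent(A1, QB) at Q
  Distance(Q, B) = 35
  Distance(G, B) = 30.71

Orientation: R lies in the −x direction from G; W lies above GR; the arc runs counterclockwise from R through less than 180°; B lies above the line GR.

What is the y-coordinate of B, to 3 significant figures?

29.5

Checks: |WQ| = 6.200 ✓; ∠(WQ, QB) = 90.00° ✓; |QB| = 35.00 ✓; |GB| = 30.71 ✓.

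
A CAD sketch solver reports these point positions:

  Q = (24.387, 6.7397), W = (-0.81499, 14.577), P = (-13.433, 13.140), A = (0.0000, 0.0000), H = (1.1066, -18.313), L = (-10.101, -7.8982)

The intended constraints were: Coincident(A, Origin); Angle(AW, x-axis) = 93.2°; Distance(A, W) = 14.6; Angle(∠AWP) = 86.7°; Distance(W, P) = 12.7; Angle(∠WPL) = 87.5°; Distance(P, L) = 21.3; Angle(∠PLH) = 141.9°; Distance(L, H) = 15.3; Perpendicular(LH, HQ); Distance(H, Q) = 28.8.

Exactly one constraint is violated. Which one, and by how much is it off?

Distance(H, Q) = 28.8 — off by 5.40.

A = (0.00, 0.00) ✓; AW at 93.20° ✓; |AW| = 14.60 ✓; ∠AWP = 86.70° ✓; |WP| = 12.70 ✓; ∠WPL = 87.50° ✓; |PL| = 21.30 ✓; ∠PLH = 141.9° ✓; |LH| = 15.30 ✓; ∠(LH, HQ) = 90.00° ✓; |HQ| = 34.20 ✗.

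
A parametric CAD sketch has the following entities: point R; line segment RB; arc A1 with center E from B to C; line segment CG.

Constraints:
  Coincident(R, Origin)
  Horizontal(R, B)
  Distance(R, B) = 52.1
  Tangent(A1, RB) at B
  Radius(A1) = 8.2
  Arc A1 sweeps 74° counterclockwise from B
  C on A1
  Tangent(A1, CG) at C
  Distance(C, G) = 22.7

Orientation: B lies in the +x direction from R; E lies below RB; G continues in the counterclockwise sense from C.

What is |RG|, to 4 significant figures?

47.03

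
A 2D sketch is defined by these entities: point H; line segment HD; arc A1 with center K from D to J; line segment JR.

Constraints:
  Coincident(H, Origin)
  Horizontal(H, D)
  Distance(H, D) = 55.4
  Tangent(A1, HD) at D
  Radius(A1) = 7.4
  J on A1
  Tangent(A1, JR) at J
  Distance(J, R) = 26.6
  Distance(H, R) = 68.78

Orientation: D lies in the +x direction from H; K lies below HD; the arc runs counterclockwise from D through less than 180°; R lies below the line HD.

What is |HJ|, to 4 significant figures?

49.73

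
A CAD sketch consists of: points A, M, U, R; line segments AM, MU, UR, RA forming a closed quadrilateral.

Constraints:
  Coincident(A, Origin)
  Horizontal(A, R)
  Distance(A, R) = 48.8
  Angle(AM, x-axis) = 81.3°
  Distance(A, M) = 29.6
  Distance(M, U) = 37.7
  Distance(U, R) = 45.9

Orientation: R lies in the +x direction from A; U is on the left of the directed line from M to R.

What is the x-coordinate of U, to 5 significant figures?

38.824

Checks: |MU| = 37.70 ✓; |UR| = 45.90 ✓.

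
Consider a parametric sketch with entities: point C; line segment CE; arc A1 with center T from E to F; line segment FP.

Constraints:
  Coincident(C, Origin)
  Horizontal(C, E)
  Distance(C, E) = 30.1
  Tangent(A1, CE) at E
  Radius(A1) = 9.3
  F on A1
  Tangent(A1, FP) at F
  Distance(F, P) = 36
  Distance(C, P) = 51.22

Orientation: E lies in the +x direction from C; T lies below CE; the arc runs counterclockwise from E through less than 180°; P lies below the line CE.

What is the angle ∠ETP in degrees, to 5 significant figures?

168.92°

Checks: |TF| = 9.300 ✓; ∠(TF, FP) = 90.00° ✓; |FP| = 36.00 ✓; |CP| = 51.22 ✓.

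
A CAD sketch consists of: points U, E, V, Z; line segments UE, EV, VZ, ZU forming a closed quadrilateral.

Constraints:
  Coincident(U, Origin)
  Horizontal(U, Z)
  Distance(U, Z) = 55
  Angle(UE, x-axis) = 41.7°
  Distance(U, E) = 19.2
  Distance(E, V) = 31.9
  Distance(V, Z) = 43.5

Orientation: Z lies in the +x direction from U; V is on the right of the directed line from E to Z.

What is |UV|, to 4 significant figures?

24.85

U is at the origin; U and Z share the same y with |UZ| = 55.0 and Z in +x, so Z = (55.0, 0). UE runs at 41.7° with |UE| = 19.2, so E = (14.34, 12.77). V is determined by |EV| = 31.9 and |VZ| = 43.5 together: it lies at the intersection of circle(E, 31.9) and circle(Z, 43.5). With |EZ| = 42.62, the foot of the radical line on EZ is 11.05 from E and the perpendicular offset is √(31.9² − 11.05²) = 29.92. Taking the right-of-EZ solution: V = (15.91, -19.09).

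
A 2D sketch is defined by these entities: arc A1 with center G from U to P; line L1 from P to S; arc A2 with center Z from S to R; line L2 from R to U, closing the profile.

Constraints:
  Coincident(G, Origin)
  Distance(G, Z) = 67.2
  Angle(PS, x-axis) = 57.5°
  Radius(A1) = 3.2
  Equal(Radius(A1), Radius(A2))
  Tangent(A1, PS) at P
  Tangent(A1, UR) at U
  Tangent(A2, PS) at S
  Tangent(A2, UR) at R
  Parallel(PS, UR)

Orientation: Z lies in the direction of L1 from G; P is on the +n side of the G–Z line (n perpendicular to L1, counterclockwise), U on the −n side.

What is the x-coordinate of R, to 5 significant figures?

38.805

Tangency of A1 to both parallel lines with radius 3.2 puts P and U at G ± 3.2·n: P = (-2.6989, 1.7194), U = (2.6989, -1.7194). Equal radii place S and R the same way about Z: S = Z + 3.2·n = (33.408, 58.395), R = Z − 3.2·n = (38.805, 54.957). So R.x = 38.805.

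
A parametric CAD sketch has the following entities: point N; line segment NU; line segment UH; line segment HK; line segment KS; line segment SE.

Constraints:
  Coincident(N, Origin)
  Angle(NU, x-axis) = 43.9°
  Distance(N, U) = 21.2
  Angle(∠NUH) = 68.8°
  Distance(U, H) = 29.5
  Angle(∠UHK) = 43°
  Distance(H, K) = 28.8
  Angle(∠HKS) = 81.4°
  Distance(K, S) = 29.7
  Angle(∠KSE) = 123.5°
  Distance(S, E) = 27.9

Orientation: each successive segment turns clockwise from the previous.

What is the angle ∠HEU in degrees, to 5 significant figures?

45.691°

N is at the origin; NU runs at 43.9° with length 21.2, so U = (15.276, 14.700). ∠NUH = 68.8° gives UH at -67.300° from the x-axis; with |UH| = 29.5, H = (26.660, -12.515). ∠UHK = 43.0° gives HK at 155.70° from the x-axis; with |HK| = 28.8, K = (0.41150, -0.66314). ∠HKS = 81.4° gives KS at 57.100° from the x-axis; with |KS| = 29.7, S = (16.544, 24.274). ∠KSE = 123.5° gives SE at 0.60000° from the x-axis; with |SE| = 27.9, E = (44.442, 24.566). Then cos ∠HEU = EH·EU / (|EH||EU|), giving 45.691°.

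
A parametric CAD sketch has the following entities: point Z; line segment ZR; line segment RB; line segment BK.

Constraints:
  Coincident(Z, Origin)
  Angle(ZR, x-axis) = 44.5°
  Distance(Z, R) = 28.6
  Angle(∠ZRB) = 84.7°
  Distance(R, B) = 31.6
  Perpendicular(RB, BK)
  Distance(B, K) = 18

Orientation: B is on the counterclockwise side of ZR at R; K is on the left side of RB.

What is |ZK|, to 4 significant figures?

30.80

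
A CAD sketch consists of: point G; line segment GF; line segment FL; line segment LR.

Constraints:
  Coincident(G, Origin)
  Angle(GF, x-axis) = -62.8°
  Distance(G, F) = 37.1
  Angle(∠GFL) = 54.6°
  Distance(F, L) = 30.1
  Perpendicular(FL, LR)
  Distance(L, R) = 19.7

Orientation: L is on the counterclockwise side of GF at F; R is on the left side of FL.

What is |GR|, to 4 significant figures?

13.61

G is at the origin; GF runs at -62.8° with length 37.1, so F = 37.1·(cos -62.8°, sin -62.8°) = (16.96, -33.00). ∠GFL = 54.6°, so FL runs at -62.8° + (180° − 54.6°) = 62.60° from the x-axis; with |FL| = 30.1, L = F + 30.1·(cos 62.60°, sin 62.60°) = (30.81, -6.274). The perpendicularity gives LR at right angles to FL; with |LR| = 19.7 on the left of FL, R = L + 19.7·(-0.8878, 0.4602) = (13.32, 2.792). Then |GR| = |R − G| = 13.61.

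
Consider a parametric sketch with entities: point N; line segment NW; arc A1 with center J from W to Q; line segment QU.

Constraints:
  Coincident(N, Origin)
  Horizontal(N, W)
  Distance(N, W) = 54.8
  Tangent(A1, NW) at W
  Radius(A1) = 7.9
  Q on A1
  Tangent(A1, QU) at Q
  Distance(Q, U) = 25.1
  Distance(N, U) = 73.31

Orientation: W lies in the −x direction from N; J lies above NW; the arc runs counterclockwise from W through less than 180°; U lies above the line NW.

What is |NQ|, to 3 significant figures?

50.8

Checks: |JQ| = 7.900 ✓; ∠(JQ, QU) = 90.00° ✓; |QU| = 25.10 ✓; |NU| = 73.31 ✓.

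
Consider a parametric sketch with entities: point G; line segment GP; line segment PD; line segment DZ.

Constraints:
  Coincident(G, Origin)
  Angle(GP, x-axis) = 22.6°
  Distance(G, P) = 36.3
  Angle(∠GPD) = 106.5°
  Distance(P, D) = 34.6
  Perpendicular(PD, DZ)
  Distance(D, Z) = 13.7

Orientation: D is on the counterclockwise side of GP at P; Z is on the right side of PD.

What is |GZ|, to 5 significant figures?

66.103

G is at the origin; GP runs at 22.6° with length 36.3, so P = 36.3·(cos 22.6°, sin 22.6°) = (33.513, 13.950). ∠GPD = 106.5°, so PD runs at 22.6° + (180° − 106.5°) = 96.100° from the x-axis; with |PD| = 34.6, D = P + 34.6·(cos 96.100°, sin 96.100°) = (29.836, 48.354). The perpendicularity gives DZ at right angles to PD; with |DZ| = 13.7 on the right of PD, Z = D + 13.7·(0.99434, 0.10626) = (43.458, 49.810). Then |GZ| = |Z − G| = 66.103.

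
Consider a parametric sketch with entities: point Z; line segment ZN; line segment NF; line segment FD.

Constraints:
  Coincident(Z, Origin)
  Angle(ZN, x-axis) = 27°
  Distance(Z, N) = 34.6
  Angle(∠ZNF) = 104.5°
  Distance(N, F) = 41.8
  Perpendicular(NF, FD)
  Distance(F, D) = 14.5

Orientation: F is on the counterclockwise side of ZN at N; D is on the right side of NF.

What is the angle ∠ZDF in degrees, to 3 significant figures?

46.4°

Z is at the origin; ZN runs at 27.0° with length 34.6, so N = 34.6·(cos 27.0°, sin 27.0°) = (30.8, 15.7). ∠ZNF = 104.5°, so NF runs at 27.0° + (180° − 104.5°) = 102° from the x-axis; with |NF| = 41.8, F = N + 41.8·(cos 102°, sin 102°) = (21.8, 56.5). NF ⟂ FD; with |FD| = 14.5 on the right of NF, D = F + 14.5·(0.976, 0.216) = (35.9, 59.7). Then cos ∠ZDF = DZ·DF / (|DZ||DF|), giving 46.4°.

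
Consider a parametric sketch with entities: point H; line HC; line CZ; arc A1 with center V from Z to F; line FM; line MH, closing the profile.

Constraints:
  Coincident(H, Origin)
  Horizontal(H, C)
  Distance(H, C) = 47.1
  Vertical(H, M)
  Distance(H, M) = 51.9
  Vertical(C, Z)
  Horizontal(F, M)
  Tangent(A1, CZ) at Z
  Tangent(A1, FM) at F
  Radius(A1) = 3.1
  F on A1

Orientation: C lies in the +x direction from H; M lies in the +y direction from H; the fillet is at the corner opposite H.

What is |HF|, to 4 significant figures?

68.04

H is at the origin; HC is horizontal with |HC| = 47.1 and C on the +x side, so C = (47.10, 0.000). H and M share the same x with |HM| = 51.9 and M on the +y side, so M = (0.000, 51.90). The virtual corner opposite H is at (47.10, 51.90). The tangent condition forces VZ to be normal to CZ and tangency of A1 to FM means the radius VF is perpendicular to FM, with radius 3.1, so the center V sits 3.1 in from both sides at V = (44.00, 48.80). That places the tangent points at Z = (47.10, 48.80) on CZ and F = (44.00, 51.90) on FM. Then |HF| = |F − H| = 68.04.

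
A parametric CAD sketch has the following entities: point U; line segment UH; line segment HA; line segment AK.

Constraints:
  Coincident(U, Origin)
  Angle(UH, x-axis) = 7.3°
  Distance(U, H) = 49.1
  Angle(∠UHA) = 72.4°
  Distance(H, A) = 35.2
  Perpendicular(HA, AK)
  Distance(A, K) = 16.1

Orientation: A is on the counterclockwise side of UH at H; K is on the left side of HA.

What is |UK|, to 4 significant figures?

36.84

U is at the origin; UH runs at 7.3° with length 49.1, so H = 49.1·(cos 7.3°, sin 7.3°) = (48.70, 6.239). ∠UHA = 72.4°, so HA runs at 7.3° + (180° − 72.4°) = 114.9° from the x-axis; with |HA| = 35.2, A = H + 35.2·(cos 114.9°, sin 114.9°) = (33.88, 38.17). HA ⟂ AK; with |AK| = 16.1 on the left of HA, K = A + 16.1·(-0.9070, -0.4210) = (19.28, 31.39). Then |UK| = |K − U| = 36.84.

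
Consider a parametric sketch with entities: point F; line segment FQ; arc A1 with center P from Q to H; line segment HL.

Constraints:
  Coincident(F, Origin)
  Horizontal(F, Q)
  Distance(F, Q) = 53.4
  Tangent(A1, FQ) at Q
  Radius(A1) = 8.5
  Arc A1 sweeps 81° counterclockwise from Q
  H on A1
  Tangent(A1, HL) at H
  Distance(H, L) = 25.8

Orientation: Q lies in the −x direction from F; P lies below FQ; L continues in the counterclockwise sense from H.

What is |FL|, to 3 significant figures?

73.5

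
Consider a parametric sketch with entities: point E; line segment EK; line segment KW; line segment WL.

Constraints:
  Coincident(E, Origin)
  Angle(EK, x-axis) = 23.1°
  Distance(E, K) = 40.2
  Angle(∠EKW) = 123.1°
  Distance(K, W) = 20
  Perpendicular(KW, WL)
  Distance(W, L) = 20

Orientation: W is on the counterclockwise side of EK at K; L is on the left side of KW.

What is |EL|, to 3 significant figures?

44.1

∠EKW = 123.1°, so KW runs at 23.1° + (180° − 123.1°) = 80.0° from the x-axis; with |KW| = 20.0, W = K + 20.0·(cos 80.0°, sin 80.0°) = (40.4, 35.5). KW is perpendicular to WL; with |WL| = 20.0 on the left of KW, L = W + 20.0·(-0.985, 0.174) = (20.8, 38.9). Then |EL| = |L − E| = 44.1.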